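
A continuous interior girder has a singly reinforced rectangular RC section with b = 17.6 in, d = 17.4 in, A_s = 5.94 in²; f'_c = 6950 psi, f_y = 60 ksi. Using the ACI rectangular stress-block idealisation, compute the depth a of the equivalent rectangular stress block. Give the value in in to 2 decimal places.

T = A_s f_y = 5.94 × 60 = 356.4 kips.
a = T/(0.85 f'_c b) = 356.4/(0.85 × 6.95 × 17.6) = 3.43 in.

a ≈ 3.43 in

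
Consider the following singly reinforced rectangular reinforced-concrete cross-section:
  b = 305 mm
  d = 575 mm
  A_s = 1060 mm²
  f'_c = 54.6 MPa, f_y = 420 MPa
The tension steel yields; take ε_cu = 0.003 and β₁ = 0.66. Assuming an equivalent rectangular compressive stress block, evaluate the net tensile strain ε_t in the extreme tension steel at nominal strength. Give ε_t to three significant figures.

ε_t ≈ 0.0332

a = A_s f_y/(0.85 f'_c b) = 31.45 mm.
β₁ = 0.66, so c = a/β₁ = 31.45/0.66 = 47.65 mm.
From the linear strain diagram with ε_cu = 0.003: ε_t = 0.003 (d − c)/c = 0.003 × (575 − 47.65)/47.65 = 0.0332.
Since ε_t ≥ 0.005, the section is tension-controlled.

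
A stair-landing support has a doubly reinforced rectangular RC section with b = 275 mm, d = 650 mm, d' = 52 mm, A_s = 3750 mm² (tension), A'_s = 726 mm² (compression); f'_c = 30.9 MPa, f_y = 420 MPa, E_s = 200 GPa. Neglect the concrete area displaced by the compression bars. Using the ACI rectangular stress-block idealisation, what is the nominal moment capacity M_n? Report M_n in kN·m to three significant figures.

M_n ≈ 896 kN·m

Assume both tension and compression steel yield.
Net tension couple steel: A_s − A'_s = 3024 mm².
a = (A_s − A'_s) f_y / (0.85 f'_c b) = 1270080/(0.85 × 30.9 × 275) = 175.84 mm.
c = a/β₁ = 175.84/0.829 = 212.11 mm; ε'_s = 0.003(c − d')/c = 0.0023 ≥ f_y/E_s = 0.0021, so compression steel does yield.
M_n = (A_s − A'_s) f_y (d − a/2) + A'_s f_y (d − d') = [1270080 × (650 − 87.92) + 304920 × (650 − 52)] × 10⁻⁶ = 713.89 + 182.34 = 896.23 kN·m.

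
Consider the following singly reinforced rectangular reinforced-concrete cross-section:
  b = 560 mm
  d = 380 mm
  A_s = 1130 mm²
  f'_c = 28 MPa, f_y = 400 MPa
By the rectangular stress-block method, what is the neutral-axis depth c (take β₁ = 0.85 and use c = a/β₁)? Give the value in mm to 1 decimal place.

T = A_s f_y = 1130 × 400 = 452000 N = 452 kN.
Setting C = 0.85 f'_c a b equal to T: a = 452000/(0.85 × 28 × 560) = 33.914 mm.
With β₁ = 0.85, c = a/β₁ = 33.914/0.85 = 39.9 mm.

c ≈ 39.9 mm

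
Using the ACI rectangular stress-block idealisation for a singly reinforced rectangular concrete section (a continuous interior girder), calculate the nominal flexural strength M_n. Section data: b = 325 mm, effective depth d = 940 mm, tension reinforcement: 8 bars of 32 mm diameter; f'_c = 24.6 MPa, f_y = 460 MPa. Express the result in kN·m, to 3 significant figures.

M_n ≈ 2140 kN·m

A_s = 8 × 804 = 6432 mm².
T = A_s f_y = 6432 × 460 = 2958720 N = 2958.72 kN.
From C = T: a = T/(0.85 f'_c b) = 2958720/(0.85 × 24.6 × 325) = 435.38 mm.
M_n = T(d − a/2) = 2958.72 kN × (940 − 217.69) mm = 2137.11 kN·m.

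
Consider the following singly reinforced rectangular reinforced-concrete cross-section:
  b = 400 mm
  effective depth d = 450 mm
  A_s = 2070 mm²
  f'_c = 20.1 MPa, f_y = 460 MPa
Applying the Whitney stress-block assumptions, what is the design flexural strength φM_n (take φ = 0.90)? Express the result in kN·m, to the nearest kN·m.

φM_n ≈ 326 kN·m

T = A_s f_y = 2070 × 460 = 952200 N = 952.2 kN.
From C = T: a = T/(0.85 f'_c b) = 952200/(0.85 × 20.1 × 400) = 139.33 mm.
M_n = T(d − a/2) = 952.2 kN × (450 − 69.665) mm = 362.15 kN·m.
φM_n = 0.90 × 362.15 = 325.94 kN·m.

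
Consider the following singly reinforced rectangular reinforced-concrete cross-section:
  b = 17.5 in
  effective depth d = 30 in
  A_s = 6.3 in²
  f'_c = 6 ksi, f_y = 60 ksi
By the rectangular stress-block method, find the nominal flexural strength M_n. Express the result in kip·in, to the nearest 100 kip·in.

M_n ≈ 10500 kip·in

T = A_s f_y = 6.3 × 60 = 378 kips.
a = T/(0.85 f'_c b) = 378/(0.85 × 6 × 17.5) = 4.235 in.
M_n = T(d − a/2) = 378 × (30 − 2.1175) = 10539.6 kip·in.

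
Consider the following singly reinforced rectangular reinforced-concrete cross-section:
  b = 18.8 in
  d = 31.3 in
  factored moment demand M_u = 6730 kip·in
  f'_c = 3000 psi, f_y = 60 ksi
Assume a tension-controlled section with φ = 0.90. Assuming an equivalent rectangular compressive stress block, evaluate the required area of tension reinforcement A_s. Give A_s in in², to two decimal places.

A_s ≈ 4.36 in²

M_n = M_u/φ = 6730/0.90 = 7477.78 kip·in.
From M_n = 0.85 f'_c a b (d − a/2):
a = d − √(d² − 2M_n/(0.85 f'_c b)) = 31.3 − √(31.3² − 2 × 7477.78/(0.85 × 3 × 18.8)) = 5.460 in.
A_s = 0.85 f'_c a b / f_y = 0.85 × 3 × 5.460 × 18.8 / 60 = 4.363 in².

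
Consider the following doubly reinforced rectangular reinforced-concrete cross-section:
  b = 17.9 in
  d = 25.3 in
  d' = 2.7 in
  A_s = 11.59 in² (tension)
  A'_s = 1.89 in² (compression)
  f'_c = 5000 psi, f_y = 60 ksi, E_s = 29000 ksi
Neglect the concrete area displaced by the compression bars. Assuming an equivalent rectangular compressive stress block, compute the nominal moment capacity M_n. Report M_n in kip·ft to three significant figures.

M_n ≈ 1260 kip·ft

Assume both steels yield.
a = (A_s − A'_s) f_y/(0.85 f'_c b) = (11.59 − 1.89) × 60/(0.85 × 5 × 17.9) = 7.650 in.
c = a/β₁ = 7.650/0.8 = 9.563 in; ε'_s = 0.003(c − d')/c = 0.0022 ≥ ε_y = 0.0021, so the compression steel yields.
M_n = (A_s − A'_s) f_y (d − a/2) + A'_s f_y (d − d') = 582 × (25.3 − 3.825) + 113.4 × (25.3 − 2.7) = 12498.5 + 2562.8 = 15061.3 kip·in = 15061.3/12 = 1255.11 kip·ft.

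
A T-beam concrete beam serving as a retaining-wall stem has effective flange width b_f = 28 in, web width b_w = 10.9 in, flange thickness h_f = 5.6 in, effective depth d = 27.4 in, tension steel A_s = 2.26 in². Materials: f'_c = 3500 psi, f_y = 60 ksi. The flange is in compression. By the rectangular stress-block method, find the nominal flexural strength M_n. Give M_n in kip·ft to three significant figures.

M_n ≈ 300 kip·ft

Tension: T = A_s f_y = 2.26 × 60 = 135.6 kips.
Try a within the flange: a = T/(0.85 f'_c b_f) = 135.6/(0.85 × 3.5 × 28) = 1.628 in.
Since a = 1.628 ≤ h_f = 5.6 in, the stress block lies entirely in the flange; analyse as a rectangular beam of width b_f.
M_n = T(d − a/2) = 135.6 × (27.4 − 0.814) = 3605.1 kip·in.
M_n = 3605.1/12 = 300.43 kip·ft.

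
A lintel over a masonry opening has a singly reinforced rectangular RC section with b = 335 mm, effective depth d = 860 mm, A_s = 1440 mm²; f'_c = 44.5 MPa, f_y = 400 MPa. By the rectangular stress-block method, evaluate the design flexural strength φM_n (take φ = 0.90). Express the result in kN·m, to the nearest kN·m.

φM_n ≈ 434 kN·m

T = A_s f_y = 1440 × 400 = 576000 N = 576 kN.
From C = T: a = T/(0.85 f'_c b) = 576000/(0.85 × 44.5 × 335) = 45.46 mm.
M_n = T(d − a/2) = 576 kN × (860 − 22.73) mm = 482.27 kN·m.
φM_n = 0.90 × 482.27 = 434.04 kN·m.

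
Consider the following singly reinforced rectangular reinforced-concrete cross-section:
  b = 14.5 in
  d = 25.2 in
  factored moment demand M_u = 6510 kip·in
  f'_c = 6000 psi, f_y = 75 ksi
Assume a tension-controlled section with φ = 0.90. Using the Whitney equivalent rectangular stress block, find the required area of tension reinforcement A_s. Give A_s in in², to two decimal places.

A_s ≈ 4.18 in²

M_n = M_u/φ = 6510/0.90 = 7233.33 kip·in.
From M_n = 0.85 f'_c a b (d − a/2):
a = d − √(d² − 2M_n/(0.85 f'_c b)) = 25.2 − √(25.2² − 2 × 7233.33/(0.85 × 6 × 14.5)) = 4.238 in.
A_s = 0.85 f'_c a b / f_y = 0.85 × 6 × 4.238 × 14.5 / 75 = 4.179 in².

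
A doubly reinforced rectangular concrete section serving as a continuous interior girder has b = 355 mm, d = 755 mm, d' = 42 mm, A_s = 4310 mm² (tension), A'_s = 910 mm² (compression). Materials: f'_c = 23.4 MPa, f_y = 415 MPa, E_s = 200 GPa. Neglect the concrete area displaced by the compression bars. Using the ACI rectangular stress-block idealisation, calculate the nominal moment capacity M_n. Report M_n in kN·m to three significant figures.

Assume both tension and compression steel yield.
Net tension couple steel: A_s − A'_s = 3400 mm².
a = (A_s − A'_s) f_y / (0.85 f'_c b) = 1411000/(0.85 × 23.4 × 355) = 199.83 mm.
c = a/β₁ = 199.83/0.85 = 235.09 mm; ε'_s = 0.003(c − d')/c = 0.0025 ≥ f_y/E_s = 0.0021, so compression steel does yield.
M_n = (A_s − A'_s) f_y (d − a/2) + A'_s f_y (d − d') = [1411000 × (755 − 99.915) + 377650 × (755 − 42)] × 10⁻⁶ = 924.32 + 269.26 = 1193.58 kN·m.

M_n ≈ 1190 kN·m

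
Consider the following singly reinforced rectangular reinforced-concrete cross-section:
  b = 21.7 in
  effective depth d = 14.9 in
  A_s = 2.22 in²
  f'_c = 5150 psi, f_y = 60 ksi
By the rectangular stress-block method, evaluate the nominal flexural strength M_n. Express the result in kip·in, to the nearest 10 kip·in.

T = A_s f_y = 2.22 × 60 = 133.2 kips.
a = T/(0.85 f'_c b) = 133.2/(0.85 × 5.15 × 21.7) = 1.402 in.
M_n = T(d − a/2) = 133.2 × (14.9 − 0.701) = 1891.3 kip·in.

M_n ≈ 1890 kip·in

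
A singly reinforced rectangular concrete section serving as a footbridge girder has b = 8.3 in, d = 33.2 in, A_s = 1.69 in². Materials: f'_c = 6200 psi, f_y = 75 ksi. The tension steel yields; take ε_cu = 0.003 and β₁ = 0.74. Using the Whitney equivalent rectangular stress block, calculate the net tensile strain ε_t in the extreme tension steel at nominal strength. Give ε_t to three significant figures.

a = A_s f_y/(0.85 f'_c b) = 2.898 in.
β₁ = 0.74, so c = a/β₁ = 2.898/0.74 = 3.916 in.
From the linear strain diagram with ε_cu = 0.003: ε_t = 0.003 (d − c)/c = 0.003 × (33.2 − 3.916)/3.916 = 0.0224.
Since ε_t ≥ 0.005, the section is tension-controlled.

ε_t ≈ 0.0224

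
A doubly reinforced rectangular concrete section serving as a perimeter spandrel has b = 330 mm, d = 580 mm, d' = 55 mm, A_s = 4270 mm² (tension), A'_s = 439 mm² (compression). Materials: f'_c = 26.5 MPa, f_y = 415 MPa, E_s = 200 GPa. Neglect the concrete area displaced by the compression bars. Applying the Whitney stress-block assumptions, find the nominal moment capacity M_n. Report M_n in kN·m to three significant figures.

Assume both tension and compression steel yield.
Net tension couple steel: A_s − A'_s = 3831 mm².
a = (A_s − A'_s) f_y / (0.85 f'_c b) = 1589865/(0.85 × 26.5 × 330) = 213.89 mm.
c = a/β₁ = 213.89/0.85 = 251.64 mm; ε'_s = 0.003(c − d')/c = 0.0023 ≥ f_y/E_s = 0.0021, so compression steel does yield.
M_n = (A_s − A'_s) f_y (d − a/2) + A'_s f_y (d − d') = [1589865 × (580 − 106.945) + 182185 × (580 − 55)] × 10⁻⁶ = 752.09 + 95.65 = 847.74 kN·m.

M_n ≈ 848 kN·m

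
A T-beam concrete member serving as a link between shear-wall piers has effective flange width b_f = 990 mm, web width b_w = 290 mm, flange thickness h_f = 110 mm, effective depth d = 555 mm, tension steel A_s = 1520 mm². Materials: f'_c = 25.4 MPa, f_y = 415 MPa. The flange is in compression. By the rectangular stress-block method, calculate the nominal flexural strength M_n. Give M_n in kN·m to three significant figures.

Tension: T = A_s f_y = 1520 × 415 = 630800 N.
Try a within the flange: a = T/(0.85 f'_c b_f) = 630800/(0.85 × 25.4 × 990) = 29.51 mm.
Since a = 29.51 ≤ h_f = 110 mm, the stress block lies entirely in the flange; analyse as a rectangular beam of width b_f.
M_n = T(d − a/2) = 630800 × (555 − 14.755) = 340.79 × 10⁶ N·mm.
M_n = 340.79 kN·m.

M_n ≈ 341 kN·m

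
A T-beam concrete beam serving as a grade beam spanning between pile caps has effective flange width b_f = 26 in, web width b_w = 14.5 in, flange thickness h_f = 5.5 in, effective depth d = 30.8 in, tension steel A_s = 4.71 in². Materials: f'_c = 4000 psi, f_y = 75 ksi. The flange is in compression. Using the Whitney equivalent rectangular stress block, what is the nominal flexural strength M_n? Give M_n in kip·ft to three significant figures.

Tension: T = A_s f_y = 4.71 × 75 = 353.25 kips.
Try a within the flange: a = T/(0.85 f'_c b_f) = 353.25/(0.85 × 4 × 26) = 3.996 in.
Since a = 3.996 ≤ h_f = 5.5 in, the stress block lies entirely in the flange; analyse as a rectangular beam of width b_f.
M_n = T(d − a/2) = 353.25 × (30.8 − 1.998) = 10174.3 kip·in.
M_n = 10174.3/12 = 847.86 kip·ft.

M_n ≈ 848 kip·ft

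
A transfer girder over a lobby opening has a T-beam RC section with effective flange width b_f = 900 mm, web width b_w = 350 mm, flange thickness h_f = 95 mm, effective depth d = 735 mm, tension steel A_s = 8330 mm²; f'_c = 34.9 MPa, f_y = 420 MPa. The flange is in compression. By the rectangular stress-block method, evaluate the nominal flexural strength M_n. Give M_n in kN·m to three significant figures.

Tension: T = A_s f_y = 8330 × 420 = 3498600 N.
Try a within the flange: a = T/(0.85 f'_c b_f) = 3498600/(0.85 × 34.9 × 900) = 131.04 mm.
a = 131.04 > h_f = 95 mm: the block extends into the web. Split into flange-overhang and web parts.
C_f = 0.85 f'_c (b_f − b_w) h_f = 0.85 × 34.9 × (900 − 350) × 95 = 1549996 N.
Remaining web compression depth: a_w = (T − C_f)/(0.85 f'_c b_w) = (3498600 − 1549996)/(0.85 × 34.9 × 350) = 187.68 mm.
M_n = C_f(d − h_f/2) + (T − C_f)(d − a_w/2) = 1549996 × (735 − 47.5) + 1948604 × (735 − 93.84) = 1065.62 + 1249.37 = 2314.99 × 10⁶ N·mm.
M_n = 2314.99 kN·m.

M_n ≈ 2310 kN·m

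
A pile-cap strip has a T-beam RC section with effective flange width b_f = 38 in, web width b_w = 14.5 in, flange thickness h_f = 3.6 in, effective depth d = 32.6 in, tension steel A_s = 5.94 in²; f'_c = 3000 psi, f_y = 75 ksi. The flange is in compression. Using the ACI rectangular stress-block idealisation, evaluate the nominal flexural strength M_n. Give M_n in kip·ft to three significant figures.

Tension: T = A_s f_y = 5.94 × 75 = 445.5 kips.
Try a within the flange: a = T/(0.85 f'_c b_f) = 445.5/(0.85 × 3 × 38) = 4.598 in.
a = 4.598 > h_f = 3.6 in: the block extends into the web. Split into flange-overhang and web parts.
C_f = 0.85 f'_c (b_f − b_w) h_f = 0.85 × 3 × (38 − 14.5) × 3.6 = 215.7 kips.
Remaining web compression depth: a_w = (T − C_f)/(0.85 f'_c b_w) = (445.5 − 215.7)/(0.85 × 3 × 14.5) = 6.215 in.
M_n = C_f(d − h_f/2) + (T − C_f)(d − a_w/2) = 215.7 × (32.6 − 1.8) + 229.8 × (32.6 − 3.1075) = 6643.6 + 6777.4 = 13421.0 kip·in.
M_n = 13421.0/12 = 1118.42 kip·ft.

M_n ≈ 1120 kip·ft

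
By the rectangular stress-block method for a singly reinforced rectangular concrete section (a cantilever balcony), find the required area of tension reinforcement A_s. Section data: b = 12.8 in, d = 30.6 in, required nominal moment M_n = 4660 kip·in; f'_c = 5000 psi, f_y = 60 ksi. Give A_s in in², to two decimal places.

A_s ≈ 2.67 in²

From M_n = 0.85 f'_c a b (d − a/2):
a = d − √(d² − 2M_n/(0.85 f'_c b)) = 30.6 − √(30.6² − 2 × 4660/(0.85 × 5 × 12.8)) = 2.941 in.
A_s = 0.85 f'_c a b / f_y = 0.85 × 5 × 2.941 × 12.8 / 60 = 2.667 in².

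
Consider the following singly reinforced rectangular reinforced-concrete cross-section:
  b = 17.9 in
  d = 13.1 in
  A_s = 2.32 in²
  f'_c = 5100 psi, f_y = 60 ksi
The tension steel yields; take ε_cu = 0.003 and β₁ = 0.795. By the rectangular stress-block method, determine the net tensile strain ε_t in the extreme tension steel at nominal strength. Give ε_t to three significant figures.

ε_t ≈ 0.0144

a = A_s f_y/(0.85 f'_c b) = 1.794 in.
β₁ = 0.795, so c = a/β₁ = 1.794/0.795 = 2.257 in.
From the linear strain diagram with ε_cu = 0.003: ε_t = 0.003 (d − c)/c = 0.003 × (13.1 − 2.257)/2.257 = 0.0144.
Since ε_t ≥ 0.005, the section is tension-controlled.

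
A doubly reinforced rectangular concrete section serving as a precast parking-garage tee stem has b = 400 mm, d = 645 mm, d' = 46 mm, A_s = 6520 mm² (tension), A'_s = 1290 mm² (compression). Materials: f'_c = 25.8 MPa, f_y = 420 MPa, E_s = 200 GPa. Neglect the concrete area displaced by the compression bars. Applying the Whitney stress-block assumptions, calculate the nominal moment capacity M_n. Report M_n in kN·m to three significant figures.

M_n ≈ 1470 kN·m

Assume both tension and compression steel yield.
Net tension couple steel: A_s − A'_s = 5230 mm².
a = (A_s − A'_s) f_y / (0.85 f'_c b) = 2196600/(0.85 × 25.8 × 400) = 250.41 mm.
c = a/β₁ = 250.41/0.85 = 294.60 mm; ε'_s = 0.003(c − d')/c = 0.0025 ≥ f_y/E_s = 0.0021, so compression steel does yield.
M_n = (A_s − A'_s) f_y (d − a/2) + A'_s f_y (d − d') = [2196600 × (645 − 125.205) + 541800 × (645 − 46)] × 10⁻⁶ = 1141.78 + 324.54 = 1466.32 kN·m.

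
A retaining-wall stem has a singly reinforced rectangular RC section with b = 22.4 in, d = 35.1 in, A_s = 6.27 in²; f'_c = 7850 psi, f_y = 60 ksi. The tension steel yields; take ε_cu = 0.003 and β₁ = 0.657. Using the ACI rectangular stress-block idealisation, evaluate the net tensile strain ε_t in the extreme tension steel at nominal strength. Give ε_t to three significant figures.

ε_t ≈ 0.0245

a = A_s f_y/(0.85 f'_c b) = 2.517 in.
β₁ = 0.657, so c = a/β₁ = 2.517/0.657 = 3.831 in.
From the linear strain diagram with ε_cu = 0.003: ε_t = 0.003 (d − c)/c = 0.003 × (35.1 − 3.831)/3.831 = 0.0245.
Since ε_t ≥ 0.005, the section is tension-controlled.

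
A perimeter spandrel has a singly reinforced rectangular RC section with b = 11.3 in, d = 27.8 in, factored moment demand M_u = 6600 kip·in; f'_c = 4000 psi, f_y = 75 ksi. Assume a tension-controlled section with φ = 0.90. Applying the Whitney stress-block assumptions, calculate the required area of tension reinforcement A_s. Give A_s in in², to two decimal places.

M_n = M_u/φ = 6600/0.90 = 7333.33 kip·in.
From M_n = 0.85 f'_c a b (d − a/2):
a = d − √(d² − 2M_n/(0.85 f'_c b)) = 27.8 − √(27.8² − 2 × 7333.33/(0.85 × 4 × 11.3)) = 8.024 in.
A_s = 0.85 f'_c a b / f_y = 0.85 × 4 × 8.024 × 11.3 / 75 = 4.110 in².

A_s ≈ 4.11 in²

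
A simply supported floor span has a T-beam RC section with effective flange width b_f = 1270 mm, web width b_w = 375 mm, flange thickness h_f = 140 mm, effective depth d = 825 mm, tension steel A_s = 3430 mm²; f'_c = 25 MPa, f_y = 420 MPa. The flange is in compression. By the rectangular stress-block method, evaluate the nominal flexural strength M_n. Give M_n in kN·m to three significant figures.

Tension: T = A_s f_y = 3430 × 420 = 1440600 N.
Try a within the flange: a = T/(0.85 f'_c b_f) = 1440600/(0.85 × 25 × 1270) = 53.38 mm.
Since a = 53.38 ≤ h_f = 140 mm, the stress block lies entirely in the flange; analyse as a rectangular beam of width b_f.
M_n = T(d − a/2) = 1440600 × (825 − 26.69) = 1150.05 × 10⁶ N·mm.
M_n = 1150.05 kN·m.

M_n ≈ 1150 kN·m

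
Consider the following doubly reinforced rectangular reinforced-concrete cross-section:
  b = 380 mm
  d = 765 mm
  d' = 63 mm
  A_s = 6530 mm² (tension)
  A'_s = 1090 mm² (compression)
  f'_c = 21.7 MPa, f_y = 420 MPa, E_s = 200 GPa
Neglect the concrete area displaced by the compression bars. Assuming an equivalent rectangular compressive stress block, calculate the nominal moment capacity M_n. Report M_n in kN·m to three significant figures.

M_n ≈ 1700 kN·m

Assume both tension and compression steel yield.
Net tension couple steel: A_s − A'_s = 5440 mm².
a = (A_s − A'_s) f_y / (0.85 f'_c b) = 2284800/(0.85 × 21.7 × 380) = 325.98 mm.
c = a/β₁ = 325.98/0.85 = 383.51 mm; ε'_s = 0.003(c − d')/c = 0.0025 ≥ f_y/E_s = 0.0021, so compression steel does yield.
M_n = (A_s − A'_s) f_y (d − a/2) + A'_s f_y (d − d') = [2284800 × (765 − 162.99) + 457800 × (765 − 63)] × 10⁻⁶ = 1375.47 + 321.38 = 1696.85 kN·m.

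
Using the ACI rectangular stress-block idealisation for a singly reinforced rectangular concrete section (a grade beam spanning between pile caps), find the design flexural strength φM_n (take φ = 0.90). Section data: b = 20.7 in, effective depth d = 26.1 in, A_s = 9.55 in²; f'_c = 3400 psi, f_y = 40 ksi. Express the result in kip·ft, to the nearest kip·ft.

T = A_s f_y = 9.55 × 40 = 382 kips.
a = T/(0.85 f'_c b) = 382/(0.85 × 3.4 × 20.7) = 6.386 in.
M_n = T(d − a/2) = 382 × (26.1 − 3.193) = 8750.5 kip·in = 8750.5/12 = 729.21 kip·ft.
φM_n = 0.90 × 729.21 = 656.29 kip·ft.

φM_n ≈ 656 kip·ft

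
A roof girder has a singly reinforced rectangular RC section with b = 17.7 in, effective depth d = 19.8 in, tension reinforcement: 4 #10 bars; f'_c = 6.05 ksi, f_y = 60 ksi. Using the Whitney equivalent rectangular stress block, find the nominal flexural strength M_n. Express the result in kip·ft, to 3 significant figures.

A_s = 4 × 1.27 = 5.08 in².
T = A_s f_y = 5.08 × 60 = 304.8 kips.
a = T/(0.85 f'_c b) = 304.8/(0.85 × 6.05 × 17.7) = 3.349 in.
M_n = T(d − a/2) = 304.8 × (19.8 − 1.6745) = 5524.7 kip·in = 5524.7/12 = 460.39 kip·ft.

M_n ≈ 460 kip·ft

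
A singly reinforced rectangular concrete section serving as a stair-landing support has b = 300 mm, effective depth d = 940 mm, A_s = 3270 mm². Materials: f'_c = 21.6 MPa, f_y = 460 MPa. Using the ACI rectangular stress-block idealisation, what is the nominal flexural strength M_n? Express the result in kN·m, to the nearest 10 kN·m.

T = A_s f_y = 3270 × 460 = 1504200 N = 1504.2 kN.
From C = T: a = T/(0.85 f'_c b) = 1504200/(0.85 × 21.6 × 300) = 273.09 mm.
M_n = T(d − a/2) = 1504.2 kN × (940 − 136.545) mm = 1208.56 kN·m.

M_n ≈ 1210 kN·m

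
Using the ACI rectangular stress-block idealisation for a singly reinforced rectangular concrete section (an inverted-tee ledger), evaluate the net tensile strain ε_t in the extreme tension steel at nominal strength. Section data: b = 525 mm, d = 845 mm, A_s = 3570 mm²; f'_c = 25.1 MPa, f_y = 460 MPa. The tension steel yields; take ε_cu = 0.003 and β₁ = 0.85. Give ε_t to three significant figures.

ε_t ≈ 0.0117

a = A_s f_y/(0.85 f'_c b) = 146.61 mm.
β₁ = 0.85, so c = a/β₁ = 146.61/0.85 = 172.48 mm.
From the linear strain diagram with ε_cu = 0.003: ε_t = 0.003 (d − c)/c = 0.003 × (845 − 172.48)/172.48 = 0.0117.
Since ε_t ≥ 0.005, the section is tension-controlled.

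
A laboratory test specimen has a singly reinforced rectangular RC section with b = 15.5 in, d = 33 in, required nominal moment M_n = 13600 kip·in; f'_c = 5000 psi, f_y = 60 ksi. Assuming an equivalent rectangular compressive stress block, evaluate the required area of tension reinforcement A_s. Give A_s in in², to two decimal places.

From M_n = 0.85 f'_c a b (d − a/2):
a = d − √(d² − 2M_n/(0.85 f'_c b)) = 33 − √(33² − 2 × 13600/(0.85 × 5 × 15.5)) = 6.998 in.
A_s = 0.85 f'_c a b / f_y = 0.85 × 5 × 6.998 × 15.5 / 60 = 7.683 in².

A_s ≈ 7.68 in²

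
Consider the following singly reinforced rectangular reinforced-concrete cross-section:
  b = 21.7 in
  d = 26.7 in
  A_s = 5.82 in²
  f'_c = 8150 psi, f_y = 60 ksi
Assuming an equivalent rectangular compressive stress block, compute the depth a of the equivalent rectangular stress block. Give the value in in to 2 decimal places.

a ≈ 2.32 in

T = A_s f_y = 5.82 × 60 = 349.2 kips.
a = T/(0.85 f'_c b) = 349.2/(0.85 × 8.15 × 21.7) = 2.32 in.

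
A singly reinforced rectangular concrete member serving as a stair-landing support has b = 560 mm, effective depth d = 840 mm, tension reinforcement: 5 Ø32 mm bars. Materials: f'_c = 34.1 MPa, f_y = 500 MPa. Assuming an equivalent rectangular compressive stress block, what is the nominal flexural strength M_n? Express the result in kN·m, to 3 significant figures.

M_n ≈ 1560 kN·m

A_s = 5 × 804 = 4020 mm².
T = A_s f_y = 4020 × 500 = 2010000 N = 2010 kN.
From C = T: a = T/(0.85 f'_c b) = 2010000/(0.85 × 34.1 × 560) = 123.83 mm.
M_n = T(d − a/2) = 2010 kN × (840 − 61.915) mm = 1563.95 kN·m.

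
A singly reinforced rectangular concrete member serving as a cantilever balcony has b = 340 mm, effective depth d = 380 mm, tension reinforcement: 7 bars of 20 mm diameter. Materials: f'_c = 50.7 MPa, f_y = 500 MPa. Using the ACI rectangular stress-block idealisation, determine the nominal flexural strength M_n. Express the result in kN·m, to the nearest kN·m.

M_n ≈ 376 kN·m

A_s = 7 × 314 = 2198 mm².
T = A_s f_y = 2198 × 500 = 1099000 N = 1099 kN.
From C = T: a = T/(0.85 f'_c b) = 1099000/(0.85 × 50.7 × 340) = 75.01 mm.
M_n = T(d − a/2) = 1099 kN × (380 − 37.505) mm = 376.40 kN·m.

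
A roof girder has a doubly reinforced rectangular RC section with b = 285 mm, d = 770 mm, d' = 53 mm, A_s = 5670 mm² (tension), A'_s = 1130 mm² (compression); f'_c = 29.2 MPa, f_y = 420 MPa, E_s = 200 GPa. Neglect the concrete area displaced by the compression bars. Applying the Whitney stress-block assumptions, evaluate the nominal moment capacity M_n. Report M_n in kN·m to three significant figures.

M_n ≈ 1550 kN·m

Assume both tension and compression steel yield.
Net tension couple steel: A_s − A'_s = 4540 mm².
a = (A_s − A'_s) f_y / (0.85 f'_c b) = 1906800/(0.85 × 29.2 × 285) = 269.56 mm.
c = a/β₁ = 269.56/0.841 = 320.52 mm; ε'_s = 0.003(c − d')/c = 0.0025 ≥ f_y/E_s = 0.0021, so compression steel does yield.
M_n = (A_s − A'_s) f_y (d − a/2) + A'_s f_y (d − d') = [1906800 × (770 − 134.78) + 474600 × (770 − 53)] × 10⁻⁶ = 1211.24 + 340.29 = 1551.53 kN·m.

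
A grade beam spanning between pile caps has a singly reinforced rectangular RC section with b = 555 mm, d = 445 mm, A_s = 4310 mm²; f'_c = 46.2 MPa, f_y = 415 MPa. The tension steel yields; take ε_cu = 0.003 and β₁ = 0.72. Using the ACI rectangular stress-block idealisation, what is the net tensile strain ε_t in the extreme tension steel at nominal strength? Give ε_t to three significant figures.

ε_t ≈ 0.00871

a = A_s f_y/(0.85 f'_c b) = 82.07 mm.
β₁ = 0.72, so c = a/β₁ = 82.07/0.72 = 113.99 mm.
From the linear strain diagram with ε_cu = 0.003: ε_t = 0.003 (d − c)/c = 0.003 × (445 − 113.99)/113.99 = 0.00871.
Since ε_t ≥ 0.005, the section is tension-controlled.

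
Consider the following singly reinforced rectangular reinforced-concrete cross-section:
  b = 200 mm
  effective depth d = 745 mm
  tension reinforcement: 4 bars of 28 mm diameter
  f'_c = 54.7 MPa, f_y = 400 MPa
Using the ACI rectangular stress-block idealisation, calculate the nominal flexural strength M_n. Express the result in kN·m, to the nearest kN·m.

M_n ≈ 682 kN·m

A_s = 4 × 616 = 2464 mm².
T = A_s f_y = 2464 × 400 = 985600 N = 985.6 kN.
From C = T: a = T/(0.85 f'_c b) = 985600/(0.85 × 54.7 × 200) = 105.99 mm.
M_n = T(d − a/2) = 985.6 kN × (745 − 52.995) mm = 682.04 kN·m.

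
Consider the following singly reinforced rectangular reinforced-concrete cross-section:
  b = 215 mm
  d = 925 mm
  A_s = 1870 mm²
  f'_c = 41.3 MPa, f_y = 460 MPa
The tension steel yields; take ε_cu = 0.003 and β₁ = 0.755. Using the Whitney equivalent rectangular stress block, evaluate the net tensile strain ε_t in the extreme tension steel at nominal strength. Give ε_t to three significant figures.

a = A_s f_y/(0.85 f'_c b) = 113.97 mm.
β₁ = 0.755, so c = a/β₁ = 113.97/0.755 = 150.95 mm.
From the linear strain diagram with ε_cu = 0.003: ε_t = 0.003 (d − c)/c = 0.003 × (925 − 150.95)/150.95 = 0.0154.
Since ε_t ≥ 0.005, the section is tension-controlled.

ε_t ≈ 0.0154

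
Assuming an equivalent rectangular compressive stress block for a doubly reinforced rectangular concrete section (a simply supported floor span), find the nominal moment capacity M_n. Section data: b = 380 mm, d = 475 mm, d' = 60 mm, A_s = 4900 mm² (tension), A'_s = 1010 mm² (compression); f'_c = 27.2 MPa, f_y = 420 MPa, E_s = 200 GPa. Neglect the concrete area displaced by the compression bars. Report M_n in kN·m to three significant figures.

Assume both tension and compression steel yield.
Net tension couple steel: A_s − A'_s = 3890 mm².
a = (A_s − A'_s) f_y / (0.85 f'_c b) = 1633800/(0.85 × 27.2 × 380) = 185.96 mm.
c = a/β₁ = 185.96/0.85 = 218.78 mm; ε'_s = 0.003(c − d')/c = 0.0022 ≥ f_y/E_s = 0.0021, so compression steel does yield.
M_n = (A_s − A'_s) f_y (d − a/2) + A'_s f_y (d − d') = [1633800 × (475 − 92.98) + 424200 × (475 − 60)] × 10⁻⁶ = 624.14 + 176.04 = 800.18 kN·m.

M_n ≈ 800 kN·m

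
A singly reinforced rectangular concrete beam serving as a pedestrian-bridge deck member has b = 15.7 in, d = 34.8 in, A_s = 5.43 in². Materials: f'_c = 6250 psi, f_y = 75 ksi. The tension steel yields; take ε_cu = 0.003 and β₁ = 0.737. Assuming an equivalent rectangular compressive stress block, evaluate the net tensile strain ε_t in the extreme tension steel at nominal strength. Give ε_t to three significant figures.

a = A_s f_y/(0.85 f'_c b) = 4.883 in.
β₁ = 0.737, so c = a/β₁ = 4.883/0.737 = 6.626 in.
From the linear strain diagram with ε_cu = 0.003: ε_t = 0.003 (d − c)/c = 0.003 × (34.8 − 6.626)/6.626 = 0.0128.
Since ε_t ≥ 0.005, the section is tension-controlled.

ε_t ≈ 0.0128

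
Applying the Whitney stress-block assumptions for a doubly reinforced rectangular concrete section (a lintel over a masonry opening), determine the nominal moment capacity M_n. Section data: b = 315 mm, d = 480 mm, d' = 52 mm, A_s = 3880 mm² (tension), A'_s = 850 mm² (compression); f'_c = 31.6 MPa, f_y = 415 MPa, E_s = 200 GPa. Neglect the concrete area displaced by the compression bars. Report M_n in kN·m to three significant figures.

M_n ≈ 661 kN·m

Assume both tension and compression steel yield.
Net tension couple steel: A_s − A'_s = 3030 mm².
a = (A_s − A'_s) f_y / (0.85 f'_c b) = 1257450/(0.85 × 31.6 × 315) = 148.62 mm.
c = a/β₁ = 148.62/0.824 = 180.36 mm; ε'_s = 0.003(c − d')/c = 0.0021 ≥ f_y/E_s = 0.0021, so compression steel does yield.
M_n = (A_s − A'_s) f_y (d − a/2) + A'_s f_y (d − d') = [1257450 × (480 − 74.31) + 352750 × (480 − 52)] × 10⁻⁶ = 510.13 + 150.98 = 661.11 kN·m.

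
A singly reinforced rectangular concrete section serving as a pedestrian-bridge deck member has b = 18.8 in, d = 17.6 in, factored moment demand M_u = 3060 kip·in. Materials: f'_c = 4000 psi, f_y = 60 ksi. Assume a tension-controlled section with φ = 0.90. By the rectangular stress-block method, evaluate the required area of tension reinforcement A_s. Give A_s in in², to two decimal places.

A_s ≈ 3.56 in²

M_n = M_u/φ = 3060/0.90 = 3400 kip·in.
From M_n = 0.85 f'_c a b (d − a/2):
a = d − √(d² − 2M_n/(0.85 f'_c b)) = 17.6 − √(17.6² − 2 × 3400/(0.85 × 4 × 18.8)) = 3.339 in.
A_s = 0.85 f'_c a b / f_y = 0.85 × 4 × 3.339 × 18.8 / 60 = 3.557 in².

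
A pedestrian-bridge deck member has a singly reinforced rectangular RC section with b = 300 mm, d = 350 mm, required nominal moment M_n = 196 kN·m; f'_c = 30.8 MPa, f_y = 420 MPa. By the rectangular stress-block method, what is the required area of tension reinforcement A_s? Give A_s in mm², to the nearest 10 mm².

With M_n = 0.85 f'_c a b (d − a/2), solve the quadratic for a:
a = d − √(d² − 2M_n/(0.85 f'_c b)) = 350 − √(350² − 2 × 196×10⁶/(0.85 × 30.8 × 300)) = 80.58 mm.
A_s = 0.85 f'_c a b / f_y = 0.85 × 30.8 × 80.58 × 300 / 420 = 1506.8 mm².

A_s ≈ 1510 mm²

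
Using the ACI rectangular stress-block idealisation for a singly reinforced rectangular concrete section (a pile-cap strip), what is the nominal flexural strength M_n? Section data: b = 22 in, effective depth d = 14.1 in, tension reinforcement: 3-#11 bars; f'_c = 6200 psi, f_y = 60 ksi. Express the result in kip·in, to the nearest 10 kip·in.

M_n ≈ 3620 kip·in

A_s = 3 × 1.56 = 4.68 in².
T = A_s f_y = 4.68 × 60 = 280.8 kips.
a = T/(0.85 f'_c b) = 280.8/(0.85 × 6.2 × 22) = 2.422 in.
M_n = T(d − a/2) = 280.8 × (14.1 − 1.211) = 3619.2 kip·in.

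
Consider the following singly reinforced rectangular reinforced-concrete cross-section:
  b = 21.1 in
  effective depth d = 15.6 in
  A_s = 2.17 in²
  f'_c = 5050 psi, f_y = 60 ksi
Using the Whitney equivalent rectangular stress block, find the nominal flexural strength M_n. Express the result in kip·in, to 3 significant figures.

T = A_s f_y = 2.17 × 60 = 130.2 kips.
a = T/(0.85 f'_c b) = 130.2/(0.85 × 5.05 × 21.1) = 1.438 in.
M_n = T(d − a/2) = 130.2 × (15.6 − 0.719) = 1937.5 kip·in.

M_n ≈ 1940 kip·in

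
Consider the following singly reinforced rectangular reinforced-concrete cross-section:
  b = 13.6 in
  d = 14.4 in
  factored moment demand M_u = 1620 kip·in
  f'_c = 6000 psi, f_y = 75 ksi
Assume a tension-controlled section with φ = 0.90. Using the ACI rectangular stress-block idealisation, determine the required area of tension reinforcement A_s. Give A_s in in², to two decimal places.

M_n = M_u/φ = 1620/0.90 = 1800 kip·in.
From M_n = 0.85 f'_c a b (d − a/2):
a = d − √(d² − 2M_n/(0.85 f'_c b)) = 14.4 − √(14.4² − 2 × 1800/(0.85 × 6 × 13.6)) = 1.932 in.
A_s = 0.85 f'_c a b / f_y = 0.85 × 6 × 1.932 × 13.6 / 75 = 1.787 in².

A_s ≈ 1.79 in²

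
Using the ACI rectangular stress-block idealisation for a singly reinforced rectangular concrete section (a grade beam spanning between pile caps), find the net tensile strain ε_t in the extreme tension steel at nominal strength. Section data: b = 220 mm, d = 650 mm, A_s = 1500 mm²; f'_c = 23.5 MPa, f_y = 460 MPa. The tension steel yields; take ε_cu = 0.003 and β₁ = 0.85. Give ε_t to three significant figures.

ε_t ≈ 0.00756

a = A_s f_y/(0.85 f'_c b) = 157.01 mm.
β₁ = 0.85, so c = a/β₁ = 157.01/0.85 = 184.72 mm.
From the linear strain diagram with ε_cu = 0.003: ε_t = 0.003 (d − c)/c = 0.003 × (650 − 184.72)/184.72 = 0.00756.
Since ε_t ≥ 0.005, the section is tension-controlled.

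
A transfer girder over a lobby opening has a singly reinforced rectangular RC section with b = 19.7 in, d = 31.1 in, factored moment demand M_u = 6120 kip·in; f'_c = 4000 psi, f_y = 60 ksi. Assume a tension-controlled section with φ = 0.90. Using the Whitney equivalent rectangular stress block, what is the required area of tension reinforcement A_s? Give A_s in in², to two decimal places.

A_s ≈ 3.86 in²

M_n = M_u/φ = 6120/0.90 = 6800 kip·in.
From M_n = 0.85 f'_c a b (d − a/2):
a = d − √(d² − 2M_n/(0.85 f'_c b)) = 31.1 − √(31.1² − 2 × 6800/(0.85 × 4 × 19.7)) = 3.456 in.
A_s = 0.85 f'_c a b / f_y = 0.85 × 4 × 3.456 × 19.7 / 60 = 3.858 in².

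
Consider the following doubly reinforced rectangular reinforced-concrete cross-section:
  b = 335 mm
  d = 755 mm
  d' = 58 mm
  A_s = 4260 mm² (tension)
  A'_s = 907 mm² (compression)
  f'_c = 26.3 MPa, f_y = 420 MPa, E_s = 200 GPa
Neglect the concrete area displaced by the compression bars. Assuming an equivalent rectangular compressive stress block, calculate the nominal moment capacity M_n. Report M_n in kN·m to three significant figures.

Assume both tension and compression steel yield.
Net tension couple steel: A_s − A'_s = 3353 mm².
a = (A_s − A'_s) f_y / (0.85 f'_c b) = 1408260/(0.85 × 26.3 × 335) = 188.05 mm.
c = a/β₁ = 188.05/0.85 = 221.24 mm; ε'_s = 0.003(c − d')/c = 0.0022 ≥ f_y/E_s = 0.0021, so compression steel does yield.
M_n = (A_s − A'_s) f_y (d − a/2) + A'_s f_y (d − d') = [1408260 × (755 − 94.025) + 380940 × (755 − 58)] × 10⁻⁶ = 930.82 + 265.52 = 1196.34 kN·m.

M_n ≈ 1200 kN·m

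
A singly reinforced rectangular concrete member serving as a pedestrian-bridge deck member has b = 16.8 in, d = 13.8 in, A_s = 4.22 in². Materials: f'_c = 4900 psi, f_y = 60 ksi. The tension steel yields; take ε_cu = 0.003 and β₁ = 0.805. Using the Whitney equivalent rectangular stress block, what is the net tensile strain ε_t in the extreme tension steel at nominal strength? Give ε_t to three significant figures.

ε_t ≈ 0.00621

a = A_s f_y/(0.85 f'_c b) = 3.619 in.
β₁ = 0.805, so c = a/β₁ = 3.619/0.805 = 4.496 in.
From the linear strain diagram with ε_cu = 0.003: ε_t = 0.003 (d − c)/c = 0.003 × (13.8 − 4.496)/4.496 = 0.00621.
Since ε_t ≥ 0.005, the section is tension-controlled.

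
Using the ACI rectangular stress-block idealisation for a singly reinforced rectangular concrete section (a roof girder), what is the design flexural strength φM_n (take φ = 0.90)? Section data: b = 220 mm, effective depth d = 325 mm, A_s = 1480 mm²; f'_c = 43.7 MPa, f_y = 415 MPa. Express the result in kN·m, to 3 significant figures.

T = A_s f_y = 1480 × 415 = 614200 N = 614.2 kN.
From C = T: a = T/(0.85 f'_c b) = 614200/(0.85 × 43.7 × 220) = 75.16 mm.
M_n = T(d − a/2) = 614.2 kN × (325 − 37.58) mm = 176.53 kN·m.
φM_n = 0.90 × 176.53 = 158.88 kN·m.

φM_n ≈ 159 kN·m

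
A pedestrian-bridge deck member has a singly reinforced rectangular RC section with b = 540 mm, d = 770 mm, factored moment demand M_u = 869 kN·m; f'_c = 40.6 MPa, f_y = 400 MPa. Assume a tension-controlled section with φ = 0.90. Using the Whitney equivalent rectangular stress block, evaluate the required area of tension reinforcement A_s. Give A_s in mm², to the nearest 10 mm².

M_n = M_u/φ = 869/0.90 = 965.556 kN·m.
With M_n = 0.85 f'_c a b (d − a/2), solve the quadratic for a:
a = d − √(d² − 2M_n/(0.85 f'_c b)) = 770 − √(770² − 2 × 965.556×10⁶/(0.85 × 40.6 × 540)) = 70.52 mm.
A_s = 0.85 f'_c a b / f_y = 0.85 × 40.6 × 70.52 × 540 / 400 = 3285.4 mm².

A_s ≈ 3290 mm²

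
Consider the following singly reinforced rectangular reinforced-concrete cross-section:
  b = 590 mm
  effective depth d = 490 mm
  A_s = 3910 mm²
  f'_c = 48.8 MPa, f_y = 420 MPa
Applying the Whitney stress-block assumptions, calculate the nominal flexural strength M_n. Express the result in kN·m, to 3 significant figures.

M_n ≈ 750 kN·m

T = A_s f_y = 3910 × 420 = 1642200 N = 1642.2 kN.
From C = T: a = T/(0.85 f'_c b) = 1642200/(0.85 × 48.8 × 590) = 67.10 mm.
M_n = T(d − a/2) = 1642.2 kN × (490 − 33.55) mm = 749.58 kN·m.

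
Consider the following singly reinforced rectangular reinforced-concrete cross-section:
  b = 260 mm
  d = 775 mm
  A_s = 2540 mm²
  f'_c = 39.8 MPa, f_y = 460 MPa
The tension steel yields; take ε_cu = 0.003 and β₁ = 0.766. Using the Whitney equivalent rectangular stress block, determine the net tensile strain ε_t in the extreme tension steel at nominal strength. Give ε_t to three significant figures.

ε_t ≈ 0.0104

a = A_s f_y/(0.85 f'_c b) = 132.84 mm.
β₁ = 0.766, so c = a/β₁ = 132.84/0.766 = 173.42 mm.
From the linear strain diagram with ε_cu = 0.003: ε_t = 0.003 (d − c)/c = 0.003 × (775 − 173.42)/173.42 = 0.0104.
Since ε_t ≥ 0.005, the section is tension-controlled.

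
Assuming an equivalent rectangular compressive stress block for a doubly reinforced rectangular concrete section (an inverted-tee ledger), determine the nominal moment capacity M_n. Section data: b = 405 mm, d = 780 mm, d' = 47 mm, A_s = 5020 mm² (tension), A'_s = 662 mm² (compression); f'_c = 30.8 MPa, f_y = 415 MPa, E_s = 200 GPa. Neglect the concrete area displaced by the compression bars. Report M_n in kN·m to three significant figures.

Assume both tension and compression steel yield.
Net tension couple steel: A_s − A'_s = 4358 mm².
a = (A_s − A'_s) f_y / (0.85 f'_c b) = 1808570/(0.85 × 30.8 × 405) = 170.57 mm.
c = a/β₁ = 170.57/0.83 = 205.51 mm; ε'_s = 0.003(c − d')/c = 0.0023 ≥ f_y/E_s = 0.0021, so compression steel does yield.
M_n = (A_s − A'_s) f_y (d − a/2) + A'_s f_y (d − d') = [1808570 × (780 − 85.285) + 274730 × (780 − 47)] × 10⁻⁶ = 1256.44 + 201.38 = 1457.82 kN·m.

M_n ≈ 1460 kN·m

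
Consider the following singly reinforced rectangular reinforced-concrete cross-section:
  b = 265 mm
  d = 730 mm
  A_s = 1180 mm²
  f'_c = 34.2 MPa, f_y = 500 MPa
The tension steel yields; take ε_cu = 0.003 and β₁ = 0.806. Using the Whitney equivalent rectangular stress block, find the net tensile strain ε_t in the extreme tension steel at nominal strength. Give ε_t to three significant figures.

a = A_s f_y/(0.85 f'_c b) = 76.59 mm.
β₁ = 0.806, so c = a/β₁ = 76.59/0.806 = 95.02 mm.
From the linear strain diagram with ε_cu = 0.003: ε_t = 0.003 (d − c)/c = 0.003 × (730 − 95.02)/95.02 = 0.0200.
Since ε_t ≥ 0.005, the section is tension-controlled.

ε_t ≈ 0.0200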